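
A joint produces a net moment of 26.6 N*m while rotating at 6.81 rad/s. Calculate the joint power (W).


P = M * omega
P = 26.6 * 6.81
P = 181.1460


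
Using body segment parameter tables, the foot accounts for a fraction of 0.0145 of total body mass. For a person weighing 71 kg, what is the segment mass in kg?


m_segment = body_mass * fraction
m_segment = 71 * 0.0145
m_segment = 1.0295


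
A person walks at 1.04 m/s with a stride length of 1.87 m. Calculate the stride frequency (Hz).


f = v / stride_length
f = 1.04 / 1.87
f = 0.5561


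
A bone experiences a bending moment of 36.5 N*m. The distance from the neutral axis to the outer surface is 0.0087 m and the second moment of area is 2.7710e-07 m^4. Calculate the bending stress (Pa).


sigma = M * c / I
sigma = 36.5 * 0.0087 / 2.7710e-07
M * c = 0.3175
sigma = 1.1460e+06


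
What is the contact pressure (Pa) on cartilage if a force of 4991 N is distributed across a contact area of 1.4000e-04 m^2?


P = F / A
P = 4991 / 1.4000e-04
P = 3.5650e+07


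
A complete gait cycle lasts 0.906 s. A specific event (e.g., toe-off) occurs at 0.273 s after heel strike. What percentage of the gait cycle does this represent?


pct = (event_time / cycle_time) * 100
pct = (0.273 / 0.906) * 100
ratio = 0.3013
pct = 30.1325


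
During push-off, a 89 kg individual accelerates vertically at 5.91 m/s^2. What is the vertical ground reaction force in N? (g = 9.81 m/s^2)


GRF = m * (g + a)
GRF = 89 * (9.81 + 5.91)
GRF = 89 * 15.7200
GRF = 1399.0800


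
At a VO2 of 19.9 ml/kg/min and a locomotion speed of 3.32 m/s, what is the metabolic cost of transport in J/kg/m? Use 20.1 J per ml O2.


Power per kg = VO2 * 20.1 / 60
Power per kg = 19.9 * 20.1 / 60 = 6.6665 W/kg
Cost = power_per_kg / speed
Cost = 6.6665 / 3.32
Cost = 2.0080


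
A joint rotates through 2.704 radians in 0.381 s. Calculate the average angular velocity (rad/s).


omega = delta_theta / delta_t
omega = 2.704 / 0.381
omega = 7.0971


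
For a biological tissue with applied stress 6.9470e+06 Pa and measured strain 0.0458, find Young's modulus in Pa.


E = stress / strain
E = 6.9470e+06 / 0.0458
E = 1.5168e+08


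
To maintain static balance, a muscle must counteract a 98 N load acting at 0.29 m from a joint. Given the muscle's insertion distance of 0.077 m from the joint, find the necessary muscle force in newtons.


F_muscle = W * d_load / d_muscle
F_muscle = 98 * 0.29 / 0.077
Numerator = 28.4200
F_muscle = 369.0909


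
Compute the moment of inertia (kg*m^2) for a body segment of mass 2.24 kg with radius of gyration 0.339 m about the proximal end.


I = m * k^2
I = 2.24 * 0.339^2
k^2 = 0.1149
I = 0.2574


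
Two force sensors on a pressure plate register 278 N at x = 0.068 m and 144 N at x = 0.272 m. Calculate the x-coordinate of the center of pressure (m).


COP_x = (F1*x1 + F2*x2) / (F1 + F2)
COP_x = (278*0.068 + 144*0.272) / (278 + 144)
Numerator = 58.0720
Denominator = 422
COP_x = 0.1376


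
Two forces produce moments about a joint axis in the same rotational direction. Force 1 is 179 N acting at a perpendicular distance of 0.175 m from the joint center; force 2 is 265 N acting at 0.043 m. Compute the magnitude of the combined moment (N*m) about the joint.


M = F1 * d1 + F2 * d2
M = 179 * 0.175 + 265 * 0.043
M = 31.3250 + 11.3950
M = 42.7200


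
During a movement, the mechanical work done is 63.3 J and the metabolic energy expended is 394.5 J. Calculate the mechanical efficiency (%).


eta = (W_mech / E_meta) * 100
eta = (63.3 / 394.5) * 100
ratio = 0.1605
eta = 16.0456


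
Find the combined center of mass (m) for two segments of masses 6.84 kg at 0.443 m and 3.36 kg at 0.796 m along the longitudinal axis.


COM = (m1*x1 + m2*x2) / (m1 + m2)
COM = (6.84*0.443 + 3.36*0.796) / (6.84 + 3.36)
Numerator = 5.7047
Denominator = 10.2000
COM = 0.5593


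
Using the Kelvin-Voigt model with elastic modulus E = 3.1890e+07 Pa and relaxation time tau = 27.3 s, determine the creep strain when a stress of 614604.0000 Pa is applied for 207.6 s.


epsilon(t) = (sigma/E) * (1 - exp(-t/tau))
sigma/E = 614604.0000 / 3.1890e+07 = 0.0193
exp(-t/tau) = exp(-207.6 / 27.3) = 4.9826e-04
epsilon = 0.0193 * (1 - 4.9826e-04)
epsilon = 0.0193


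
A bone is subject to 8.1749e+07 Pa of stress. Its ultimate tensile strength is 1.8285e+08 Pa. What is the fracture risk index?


FRI = applied / ultimate
FRI = 8.1749e+07 / 1.8285e+08
FRI = 0.4471


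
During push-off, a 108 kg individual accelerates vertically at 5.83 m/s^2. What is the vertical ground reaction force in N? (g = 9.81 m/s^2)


GRF = m * (g + a)
GRF = 108 * (9.81 + 5.83)
GRF = 108 * 15.6400
GRF = 1689.1200


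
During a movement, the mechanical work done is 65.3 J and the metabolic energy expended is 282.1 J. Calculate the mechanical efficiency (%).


eta = (W_mech / E_meta) * 100
eta = (65.3 / 282.1) * 100
ratio = 0.2315
eta = 23.1478


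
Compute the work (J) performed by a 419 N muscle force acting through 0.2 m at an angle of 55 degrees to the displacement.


W = F * d * cos(theta)
theta = 55 deg = 0.9599 rad
cos(theta) = 0.5736
W = 419 * 0.2 * 0.5736
W = 48.0657


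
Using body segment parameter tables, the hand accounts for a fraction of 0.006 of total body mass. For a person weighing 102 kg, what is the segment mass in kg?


m_segment = body_mass * fraction
m_segment = 102 * 0.006
m_segment = 0.6120


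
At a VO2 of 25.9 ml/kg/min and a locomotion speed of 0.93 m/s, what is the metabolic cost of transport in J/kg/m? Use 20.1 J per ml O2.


Power per kg = VO2 * 20.1 / 60
Power per kg = 25.9 * 20.1 / 60 = 8.6765 W/kg
Cost = power_per_kg / speed
Cost = 8.6765 / 0.93
Cost = 9.3296


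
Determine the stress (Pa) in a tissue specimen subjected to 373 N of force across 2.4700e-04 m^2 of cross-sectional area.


stress = F / A
stress = 373 / 2.4700e-04
stress = 1.5101e+06


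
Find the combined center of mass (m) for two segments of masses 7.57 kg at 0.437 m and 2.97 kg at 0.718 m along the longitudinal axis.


COM = (m1*x1 + m2*x2) / (m1 + m2)
COM = (7.57*0.437 + 2.97*0.718) / (7.57 + 2.97)
Numerator = 5.4405
Denominator = 10.5400
COM = 0.5162


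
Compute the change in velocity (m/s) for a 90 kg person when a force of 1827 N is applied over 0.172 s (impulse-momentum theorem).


J = F * dt = 1827 * 0.172 = 314.2440 N*s
delta_v = J / m
delta_v = 314.2440 / 90
delta_v = 3.4916


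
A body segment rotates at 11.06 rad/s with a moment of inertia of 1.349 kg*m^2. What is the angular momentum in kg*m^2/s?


L = I * omega
L = 1.349 * 11.06
L = 14.9199


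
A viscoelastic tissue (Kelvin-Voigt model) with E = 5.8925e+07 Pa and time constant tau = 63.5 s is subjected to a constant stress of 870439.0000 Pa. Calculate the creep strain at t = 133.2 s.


epsilon(t) = (sigma/E) * (1 - exp(-t/tau))
sigma/E = 870439.0000 / 5.8925e+07 = 0.0148
exp(-t/tau) = exp(-133.2 / 63.5) = 0.1227
epsilon = 0.0148 * (1 - 0.1227)
epsilon = 0.0130


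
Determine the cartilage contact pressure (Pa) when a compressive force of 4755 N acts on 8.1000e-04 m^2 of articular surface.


P = F / A
P = 4755 / 8.1000e-04
P = 5.8704e+06


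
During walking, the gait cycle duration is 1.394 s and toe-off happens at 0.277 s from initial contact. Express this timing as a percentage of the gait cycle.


pct = (event_time / cycle_time) * 100
pct = (0.277 / 1.394) * 100
ratio = 0.1987
pct = 19.8709


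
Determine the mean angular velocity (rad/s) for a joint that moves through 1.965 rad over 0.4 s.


omega = delta_theta / delta_t
omega = 1.965 / 0.4
omega = 4.9125


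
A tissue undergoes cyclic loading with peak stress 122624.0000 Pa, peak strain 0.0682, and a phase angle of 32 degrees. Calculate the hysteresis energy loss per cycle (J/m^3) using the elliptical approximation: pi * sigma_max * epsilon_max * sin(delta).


E_loss = pi * sigma_max * epsilon_max * sin(delta)
delta = 32 deg = 0.5585 rad
sin(delta) = 0.5299
E_loss = pi * 122624.0000 * 0.0682 * 0.5299
E_loss = 13922.5708


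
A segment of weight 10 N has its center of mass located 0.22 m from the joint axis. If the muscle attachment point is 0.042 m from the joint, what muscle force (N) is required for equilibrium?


F_muscle = W * d_load / d_muscle
F_muscle = 10 * 0.22 / 0.042
Numerator = 2.2000
F_muscle = 52.3810


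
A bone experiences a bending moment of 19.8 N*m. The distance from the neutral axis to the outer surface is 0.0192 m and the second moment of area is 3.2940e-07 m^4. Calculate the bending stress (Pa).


sigma = M * c / I
sigma = 19.8 * 0.0192 / 3.2940e-07
M * c = 0.3802
sigma = 1.1541e+06


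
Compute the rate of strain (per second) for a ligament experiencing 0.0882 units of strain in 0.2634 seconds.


strain_rate = delta_strain / delta_t
strain_rate = 0.0882 / 0.2634
strain_rate = 0.3349


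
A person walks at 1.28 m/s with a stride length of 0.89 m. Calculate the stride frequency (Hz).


f = v / stride_length
f = 1.28 / 0.89
f = 1.4382


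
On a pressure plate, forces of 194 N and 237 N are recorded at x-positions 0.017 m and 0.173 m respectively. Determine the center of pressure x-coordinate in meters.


COP_x = (F1*x1 + F2*x2) / (F1 + F2)
COP_x = (194*0.017 + 237*0.173) / (194 + 237)
Numerator = 44.2990
Denominator = 431
COP_x = 0.1028


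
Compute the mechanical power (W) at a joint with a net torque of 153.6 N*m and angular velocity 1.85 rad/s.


P = M * omega
P = 153.6 * 1.85
P = 284.1600


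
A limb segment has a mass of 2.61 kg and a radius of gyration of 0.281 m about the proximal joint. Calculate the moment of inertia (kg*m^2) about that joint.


I = m * k^2
I = 2.61 * 0.281^2
k^2 = 0.0790
I = 0.2061


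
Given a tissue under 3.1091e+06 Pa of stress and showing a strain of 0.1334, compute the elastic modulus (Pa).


E = stress / strain
E = 3.1091e+06 / 0.1334
E = 2.3307e+07


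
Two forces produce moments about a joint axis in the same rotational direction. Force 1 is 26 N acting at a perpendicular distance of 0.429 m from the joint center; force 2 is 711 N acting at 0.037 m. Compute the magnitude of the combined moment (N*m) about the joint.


M = F1 * d1 + F2 * d2
M = 26 * 0.429 + 711 * 0.037
M = 11.1540 + 26.3070
M = 37.4610


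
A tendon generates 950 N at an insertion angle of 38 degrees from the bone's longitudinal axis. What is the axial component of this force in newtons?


F_eff = F_tendon * cos(theta)
theta = 38 deg = 0.6632 rad
cos(theta) = 0.7880
F_eff = 950 * 0.7880
F_eff = 748.6102


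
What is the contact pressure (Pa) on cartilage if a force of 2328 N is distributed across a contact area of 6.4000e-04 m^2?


P = F / A
P = 2328 / 6.4000e-04
P = 3.6375e+06


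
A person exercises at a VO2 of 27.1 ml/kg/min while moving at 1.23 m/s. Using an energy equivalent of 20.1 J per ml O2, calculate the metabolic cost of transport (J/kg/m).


Power per kg = VO2 * 20.1 / 60
Power per kg = 27.1 * 20.1 / 60 = 9.0785 W/kg
Cost = power_per_kg / speed
Cost = 9.0785 / 1.23
Cost = 7.3809


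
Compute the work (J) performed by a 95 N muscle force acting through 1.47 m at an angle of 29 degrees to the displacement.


W = F * d * cos(theta)
theta = 29 deg = 0.5061 rad
cos(theta) = 0.8746
W = 95 * 1.47 * 0.8746
W = 122.1406


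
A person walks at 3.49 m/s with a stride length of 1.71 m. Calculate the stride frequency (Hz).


f = v / stride_length
f = 3.49 / 1.71
f = 2.0409


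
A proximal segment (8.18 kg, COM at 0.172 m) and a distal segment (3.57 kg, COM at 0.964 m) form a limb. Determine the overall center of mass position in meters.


COM = (m1*x1 + m2*x2) / (m1 + m2)
COM = (8.18*0.172 + 3.57*0.964) / (8.18 + 3.57)
Numerator = 4.8484
Denominator = 11.7500
COM = 0.4126


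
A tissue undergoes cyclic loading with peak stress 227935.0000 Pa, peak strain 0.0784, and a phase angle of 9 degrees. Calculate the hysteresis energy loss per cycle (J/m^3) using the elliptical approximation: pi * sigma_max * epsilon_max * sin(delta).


E_loss = pi * sigma_max * epsilon_max * sin(delta)
delta = 9 deg = 0.1571 rad
sin(delta) = 0.1564
E_loss = pi * 227935.0000 * 0.0784 * 0.1564
E_loss = 8782.3228


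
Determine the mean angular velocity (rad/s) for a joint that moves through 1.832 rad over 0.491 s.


omega = delta_theta / delta_t
omega = 1.832 / 0.491
omega = 3.7312


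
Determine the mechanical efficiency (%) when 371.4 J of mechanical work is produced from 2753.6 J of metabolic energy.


eta = (W_mech / E_meta) * 100
eta = (371.4 / 2753.6) * 100
ratio = 0.1349
eta = 13.4878


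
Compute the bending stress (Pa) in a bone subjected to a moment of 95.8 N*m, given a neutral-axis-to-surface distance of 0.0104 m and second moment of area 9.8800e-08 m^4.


sigma = M * c / I
sigma = 95.8 * 0.0104 / 9.8800e-08
M * c = 0.9963
sigma = 1.0084e+07


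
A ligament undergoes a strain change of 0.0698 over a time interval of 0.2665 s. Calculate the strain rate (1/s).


strain_rate = delta_strain / delta_t
strain_rate = 0.0698 / 0.2665
strain_rate = 0.2619


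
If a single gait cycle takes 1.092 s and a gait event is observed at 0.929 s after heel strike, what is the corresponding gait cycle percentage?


pct = (event_time / cycle_time) * 100
pct = (0.929 / 1.092) * 100
ratio = 0.8507
pct = 85.0733


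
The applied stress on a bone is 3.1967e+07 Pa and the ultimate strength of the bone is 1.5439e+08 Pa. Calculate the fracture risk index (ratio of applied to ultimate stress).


FRI = applied / ultimate
FRI = 3.1967e+07 / 1.5439e+08
FRI = 0.2071


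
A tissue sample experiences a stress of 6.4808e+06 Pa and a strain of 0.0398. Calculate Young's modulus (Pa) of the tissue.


E = stress / strain
E = 6.4808e+06 / 0.0398
E = 1.6283e+08


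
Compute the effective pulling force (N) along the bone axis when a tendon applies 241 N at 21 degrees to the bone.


F_eff = F_tendon * cos(theta)
theta = 21 deg = 0.3665 rad
cos(theta) = 0.9336
F_eff = 241 * 0.9336
F_eff = 224.9929


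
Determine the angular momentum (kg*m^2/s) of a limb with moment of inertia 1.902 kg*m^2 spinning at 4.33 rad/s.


L = I * omega
L = 1.902 * 4.33
L = 8.2357


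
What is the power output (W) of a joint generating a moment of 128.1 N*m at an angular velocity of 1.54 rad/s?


P = M * omega
P = 128.1 * 1.54
P = 197.2740


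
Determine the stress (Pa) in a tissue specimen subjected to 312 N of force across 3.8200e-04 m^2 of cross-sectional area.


stress = F / A
stress = 312 / 3.8200e-04
stress = 816753.9267


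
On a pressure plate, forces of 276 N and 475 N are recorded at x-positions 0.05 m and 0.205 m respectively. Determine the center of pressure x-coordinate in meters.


COP_x = (F1*x1 + F2*x2) / (F1 + F2)
COP_x = (276*0.05 + 475*0.205) / (276 + 475)
Numerator = 111.1750
Denominator = 751
COP_x = 0.1480


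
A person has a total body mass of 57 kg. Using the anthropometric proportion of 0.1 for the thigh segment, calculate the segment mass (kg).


m_segment = body_mass * fraction
m_segment = 57 * 0.1
m_segment = 5.7000


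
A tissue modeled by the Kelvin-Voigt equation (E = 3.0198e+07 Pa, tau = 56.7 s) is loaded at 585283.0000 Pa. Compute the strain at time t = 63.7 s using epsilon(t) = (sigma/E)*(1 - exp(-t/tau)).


epsilon(t) = (sigma/E) * (1 - exp(-t/tau))
sigma/E = 585283.0000 / 3.0198e+07 = 0.0194
exp(-t/tau) = exp(-63.7 / 56.7) = 0.3252
epsilon = 0.0194 * (1 - 0.3252)
epsilon = 0.0131


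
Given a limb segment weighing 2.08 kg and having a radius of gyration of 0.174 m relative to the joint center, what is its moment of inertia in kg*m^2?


I = m * k^2
I = 2.08 * 0.174^2
k^2 = 0.0303
I = 0.0630


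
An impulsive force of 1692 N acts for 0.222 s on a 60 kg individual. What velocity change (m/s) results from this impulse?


J = F * dt = 1692 * 0.222 = 375.6240 N*s
delta_v = J / m
delta_v = 375.6240 / 60
delta_v = 6.2604


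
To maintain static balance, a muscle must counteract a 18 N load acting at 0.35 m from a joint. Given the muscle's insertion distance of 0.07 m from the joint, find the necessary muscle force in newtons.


F_muscle = W * d_load / d_muscle
F_muscle = 18 * 0.35 / 0.07
Numerator = 6.3000
F_muscle = 90.0000


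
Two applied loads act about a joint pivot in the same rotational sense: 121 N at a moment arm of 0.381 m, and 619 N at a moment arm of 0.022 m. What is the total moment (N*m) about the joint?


M = F1 * d1 + F2 * d2
M = 121 * 0.381 + 619 * 0.022
M = 46.1010 + 13.6180
M = 59.7190


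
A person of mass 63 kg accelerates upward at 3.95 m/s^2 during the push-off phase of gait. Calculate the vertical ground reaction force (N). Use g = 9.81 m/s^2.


GRF = m * (g + a)
GRF = 63 * (9.81 + 3.95)
GRF = 63 * 13.7600
GRF = 866.8800


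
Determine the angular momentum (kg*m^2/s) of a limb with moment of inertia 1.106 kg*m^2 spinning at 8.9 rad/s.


L = I * omega
L = 1.106 * 8.9
L = 9.8434


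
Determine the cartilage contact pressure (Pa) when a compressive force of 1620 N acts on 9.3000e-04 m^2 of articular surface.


P = F / A
P = 1620 / 9.3000e-04
P = 1.7419e+06


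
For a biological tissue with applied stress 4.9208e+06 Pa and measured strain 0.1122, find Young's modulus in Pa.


E = stress / strain
E = 4.9208e+06 / 0.1122
E = 4.3857e+07


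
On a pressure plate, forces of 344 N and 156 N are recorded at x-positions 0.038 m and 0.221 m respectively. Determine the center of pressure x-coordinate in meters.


COP_x = (F1*x1 + F2*x2) / (F1 + F2)
COP_x = (344*0.038 + 156*0.221) / (344 + 156)
Numerator = 47.5480
Denominator = 500
COP_x = 0.0951


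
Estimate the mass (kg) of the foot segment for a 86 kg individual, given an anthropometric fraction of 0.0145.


m_segment = body_mass * fraction
m_segment = 86 * 0.0145
m_segment = 1.2470


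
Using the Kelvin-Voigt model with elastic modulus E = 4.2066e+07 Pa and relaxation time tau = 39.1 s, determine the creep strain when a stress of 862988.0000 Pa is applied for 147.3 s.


epsilon(t) = (sigma/E) * (1 - exp(-t/tau))
sigma/E = 862988.0000 / 4.2066e+07 = 0.0205
exp(-t/tau) = exp(-147.3 / 39.1) = 0.0231
epsilon = 0.0205 * (1 - 0.0231)
epsilon = 0.0200


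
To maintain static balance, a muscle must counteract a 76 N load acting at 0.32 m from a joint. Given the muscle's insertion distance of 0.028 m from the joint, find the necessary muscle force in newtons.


F_muscle = W * d_load / d_muscle
F_muscle = 76 * 0.32 / 0.028
Numerator = 24.3200
F_muscle = 868.5714


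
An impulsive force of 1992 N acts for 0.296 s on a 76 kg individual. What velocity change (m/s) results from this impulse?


J = F * dt = 1992 * 0.296 = 589.6320 N*s
delta_v = J / m
delta_v = 589.6320 / 76
delta_v = 7.7583


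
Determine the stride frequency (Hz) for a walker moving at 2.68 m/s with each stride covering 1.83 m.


f = v / stride_length
f = 2.68 / 1.83
f = 1.4645


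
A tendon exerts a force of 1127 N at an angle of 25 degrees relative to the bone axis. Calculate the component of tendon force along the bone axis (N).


F_eff = F_tendon * cos(theta)
theta = 25 deg = 0.4363 rad
cos(theta) = 0.9063
F_eff = 1127 * 0.9063
F_eff = 1021.4089


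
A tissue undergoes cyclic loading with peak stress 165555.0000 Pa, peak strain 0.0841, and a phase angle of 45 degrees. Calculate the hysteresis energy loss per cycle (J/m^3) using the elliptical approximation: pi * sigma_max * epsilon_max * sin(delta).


E_loss = pi * sigma_max * epsilon_max * sin(delta)
delta = 45 deg = 0.7854 rad
sin(delta) = 0.7071
E_loss = pi * 165555.0000 * 0.0841 * 0.7071
E_loss = 30929.5194


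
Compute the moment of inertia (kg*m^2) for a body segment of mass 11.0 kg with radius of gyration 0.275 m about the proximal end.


I = m * k^2
I = 11.0 * 0.275^2
k^2 = 0.0756
I = 0.8319


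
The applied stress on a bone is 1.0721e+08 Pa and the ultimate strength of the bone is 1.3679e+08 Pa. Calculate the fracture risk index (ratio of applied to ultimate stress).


FRI = applied / ultimate
FRI = 1.0721e+08 / 1.3679e+08
FRI = 0.7838


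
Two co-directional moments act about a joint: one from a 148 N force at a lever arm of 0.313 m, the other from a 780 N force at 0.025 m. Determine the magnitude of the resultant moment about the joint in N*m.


M = F1 * d1 + F2 * d2
M = 148 * 0.313 + 780 * 0.025
M = 46.3240 + 19.5000
M = 65.8240


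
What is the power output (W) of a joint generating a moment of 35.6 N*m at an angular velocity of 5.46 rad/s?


P = M * omega
P = 35.6 * 5.46
P = 194.3760


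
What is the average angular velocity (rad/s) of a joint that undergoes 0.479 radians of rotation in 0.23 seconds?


omega = delta_theta / delta_t
omega = 0.479 / 0.23
omega = 2.0826


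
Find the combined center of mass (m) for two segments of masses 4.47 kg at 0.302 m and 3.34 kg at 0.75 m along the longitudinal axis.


COM = (m1*x1 + m2*x2) / (m1 + m2)
COM = (4.47*0.302 + 3.34*0.75) / (4.47 + 3.34)
Numerator = 3.8549
Denominator = 7.8100
COM = 0.4936


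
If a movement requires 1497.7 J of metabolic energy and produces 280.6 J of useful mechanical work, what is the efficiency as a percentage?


eta = (W_mech / E_meta) * 100
eta = (280.6 / 1497.7) * 100
ratio = 0.1874
eta = 18.7354


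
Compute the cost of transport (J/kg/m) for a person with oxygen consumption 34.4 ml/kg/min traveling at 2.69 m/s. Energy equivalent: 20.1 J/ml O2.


Power per kg = VO2 * 20.1 / 60
Power per kg = 34.4 * 20.1 / 60 = 11.5240 W/kg
Cost = power_per_kg / speed
Cost = 11.5240 / 2.69
Cost = 4.2840


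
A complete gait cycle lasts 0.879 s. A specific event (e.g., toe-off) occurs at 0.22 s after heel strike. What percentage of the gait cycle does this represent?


pct = (event_time / cycle_time) * 100
pct = (0.22 / 0.879) * 100
ratio = 0.2503
pct = 25.0284


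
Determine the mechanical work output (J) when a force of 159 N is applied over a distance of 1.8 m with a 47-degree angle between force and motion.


W = F * d * cos(theta)
theta = 47 deg = 0.8203 rad
cos(theta) = 0.6820
W = 159 * 1.8 * 0.6820
W = 195.1879


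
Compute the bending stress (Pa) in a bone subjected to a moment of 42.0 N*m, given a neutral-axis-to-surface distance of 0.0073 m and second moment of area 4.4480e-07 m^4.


sigma = M * c / I
sigma = 42.0 * 0.0073 / 4.4480e-07
M * c = 0.3066
sigma = 689298.5612


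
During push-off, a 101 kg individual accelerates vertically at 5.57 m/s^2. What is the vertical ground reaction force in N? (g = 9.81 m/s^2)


GRF = m * (g + a)
GRF = 101 * (9.81 + 5.57)
GRF = 101 * 15.3800
GRF = 1553.3800


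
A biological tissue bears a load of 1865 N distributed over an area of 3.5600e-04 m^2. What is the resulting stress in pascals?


stress = F / A
stress = 1865 / 3.5600e-04
stress = 5.2388e+06


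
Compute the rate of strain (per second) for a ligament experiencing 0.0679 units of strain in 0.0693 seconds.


strain_rate = delta_strain / delta_t
strain_rate = 0.0679 / 0.0693
strain_rate = 0.9798


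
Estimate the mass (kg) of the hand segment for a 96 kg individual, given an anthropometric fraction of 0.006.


m_segment = body_mass * fraction
m_segment = 96 * 0.006
m_segment = 0.5760


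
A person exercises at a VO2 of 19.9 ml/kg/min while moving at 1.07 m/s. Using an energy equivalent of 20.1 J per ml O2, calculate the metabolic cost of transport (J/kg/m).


Power per kg = VO2 * 20.1 / 60
Power per kg = 19.9 * 20.1 / 60 = 6.6665 W/kg
Cost = power_per_kg / speed
Cost = 6.6665 / 1.07
Cost = 6.2304


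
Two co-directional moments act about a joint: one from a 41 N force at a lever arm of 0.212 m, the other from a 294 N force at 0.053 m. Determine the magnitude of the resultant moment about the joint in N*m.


M = F1 * d1 + F2 * d2
M = 41 * 0.212 + 294 * 0.053
M = 8.6920 + 15.5820
M = 24.2740


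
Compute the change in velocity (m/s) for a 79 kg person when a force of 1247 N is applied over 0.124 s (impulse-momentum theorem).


J = F * dt = 1247 * 0.124 = 154.6280 N*s
delta_v = J / m
delta_v = 154.6280 / 79
delta_v = 1.9573


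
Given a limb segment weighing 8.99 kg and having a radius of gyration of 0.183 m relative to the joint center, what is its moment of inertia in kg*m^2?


I = m * k^2
I = 8.99 * 0.183^2
k^2 = 0.0335
I = 0.3011


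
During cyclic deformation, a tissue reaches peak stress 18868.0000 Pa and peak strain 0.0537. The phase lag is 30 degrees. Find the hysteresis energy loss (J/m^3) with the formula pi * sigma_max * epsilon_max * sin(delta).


E_loss = pi * sigma_max * epsilon_max * sin(delta)
delta = 30 deg = 0.5236 rad
sin(delta) = 0.5000
E_loss = pi * 18868.0000 * 0.0537 * 0.5000
E_loss = 1591.5491


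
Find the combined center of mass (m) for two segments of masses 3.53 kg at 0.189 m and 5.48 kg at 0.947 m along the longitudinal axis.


COM = (m1*x1 + m2*x2) / (m1 + m2)
COM = (3.53*0.189 + 5.48*0.947) / (3.53 + 5.48)
Numerator = 5.8567
Denominator = 9.0100
COM = 0.6500


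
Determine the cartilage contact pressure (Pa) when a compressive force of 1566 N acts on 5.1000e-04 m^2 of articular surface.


P = F / A
P = 1566 / 5.1000e-04
P = 3.0706e+06


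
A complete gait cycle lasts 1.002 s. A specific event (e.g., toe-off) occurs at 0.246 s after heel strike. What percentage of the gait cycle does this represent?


pct = (event_time / cycle_time) * 100
pct = (0.246 / 1.002) * 100
ratio = 0.2455
pct = 24.5509


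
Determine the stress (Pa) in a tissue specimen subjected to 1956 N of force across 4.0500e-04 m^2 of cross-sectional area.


stress = F / A
stress = 1956 / 4.0500e-04
stress = 4.8296e+06


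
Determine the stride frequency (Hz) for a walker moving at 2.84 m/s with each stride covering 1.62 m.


f = v / stride_length
f = 2.84 / 1.62
f = 1.7531


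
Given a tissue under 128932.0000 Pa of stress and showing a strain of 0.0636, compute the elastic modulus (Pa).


E = stress / strain
E = 128932.0000 / 0.0636
E = 2.0272e+06


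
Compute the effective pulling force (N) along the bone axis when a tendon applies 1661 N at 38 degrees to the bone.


F_eff = F_tendon * cos(theta)
theta = 38 deg = 0.6632 rad
cos(theta) = 0.7880
F_eff = 1661 * 0.7880
F_eff = 1308.8859


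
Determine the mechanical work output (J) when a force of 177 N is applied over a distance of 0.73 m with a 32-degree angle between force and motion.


W = F * d * cos(theta)
theta = 32 deg = 0.5585 rad
cos(theta) = 0.8480
W = 177 * 0.73 * 0.8480
W = 109.5763


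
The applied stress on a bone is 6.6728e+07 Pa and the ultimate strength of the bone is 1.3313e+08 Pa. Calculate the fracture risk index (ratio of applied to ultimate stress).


FRI = applied / ultimate
FRI = 6.6728e+07 / 1.3313e+08
FRI = 0.5012


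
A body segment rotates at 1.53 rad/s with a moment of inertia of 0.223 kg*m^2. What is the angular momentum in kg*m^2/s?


L = I * omega
L = 0.223 * 1.53
L = 0.3412


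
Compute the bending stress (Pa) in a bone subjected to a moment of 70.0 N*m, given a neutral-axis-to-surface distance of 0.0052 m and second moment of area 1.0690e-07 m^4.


sigma = M * c / I
sigma = 70.0 * 0.0052 / 1.0690e-07
M * c = 0.3640
sigma = 3.4051e+06


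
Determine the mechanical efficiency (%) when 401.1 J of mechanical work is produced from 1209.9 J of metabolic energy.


eta = (W_mech / E_meta) * 100
eta = (401.1 / 1209.9) * 100
ratio = 0.3315
eta = 33.1515


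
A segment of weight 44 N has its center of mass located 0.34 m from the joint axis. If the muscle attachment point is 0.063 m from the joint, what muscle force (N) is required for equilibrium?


F_muscle = W * d_load / d_muscle
F_muscle = 44 * 0.34 / 0.063
Numerator = 14.9600
F_muscle = 237.4603


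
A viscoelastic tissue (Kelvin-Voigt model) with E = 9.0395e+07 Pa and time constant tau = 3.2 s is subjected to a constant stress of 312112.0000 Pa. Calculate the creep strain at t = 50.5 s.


epsilon(t) = (sigma/E) * (1 - exp(-t/tau))
sigma/E = 312112.0000 / 9.0395e+07 = 0.0035
exp(-t/tau) = exp(-50.5 / 3.2) = 1.4005e-07
epsilon = 0.0035 * (1 - 1.4005e-07)
epsilon = 0.0035


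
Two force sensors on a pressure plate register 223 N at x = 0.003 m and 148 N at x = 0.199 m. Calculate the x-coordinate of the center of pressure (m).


COP_x = (F1*x1 + F2*x2) / (F1 + F2)
COP_x = (223*0.003 + 148*0.199) / (223 + 148)
Numerator = 30.1210
Denominator = 371
COP_x = 0.0812


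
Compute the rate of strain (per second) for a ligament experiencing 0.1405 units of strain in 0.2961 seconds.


strain_rate = delta_strain / delta_t
strain_rate = 0.1405 / 0.2961
strain_rate = 0.4745


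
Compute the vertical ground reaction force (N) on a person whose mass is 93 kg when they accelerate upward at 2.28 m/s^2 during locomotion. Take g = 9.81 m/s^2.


GRF = m * (g + a)
GRF = 93 * (9.81 + 2.28)
GRF = 93 * 12.0900
GRF = 1124.3700


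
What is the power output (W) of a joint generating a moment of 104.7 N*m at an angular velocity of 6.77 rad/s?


P = M * omega
P = 104.7 * 6.77
P = 708.8190


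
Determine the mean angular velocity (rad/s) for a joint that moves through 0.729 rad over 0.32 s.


omega = delta_theta / delta_t
omega = 0.729 / 0.32
omega = 2.2781


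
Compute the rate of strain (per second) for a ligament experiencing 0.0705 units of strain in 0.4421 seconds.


strain_rate = delta_strain / delta_t
strain_rate = 0.0705 / 0.4421
strain_rate = 0.1595


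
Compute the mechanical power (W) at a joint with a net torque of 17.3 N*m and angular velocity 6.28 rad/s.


P = M * omega
P = 17.3 * 6.28
P = 108.6440


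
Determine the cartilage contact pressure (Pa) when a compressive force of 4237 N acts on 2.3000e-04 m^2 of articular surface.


P = F / A
P = 4237 / 2.3000e-04
P = 1.8422e+07


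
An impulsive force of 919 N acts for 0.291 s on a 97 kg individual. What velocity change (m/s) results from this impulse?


J = F * dt = 919 * 0.291 = 267.4290 N*s
delta_v = J / m
delta_v = 267.4290 / 97
delta_v = 2.7570


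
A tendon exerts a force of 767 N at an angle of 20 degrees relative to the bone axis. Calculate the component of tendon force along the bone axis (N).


F_eff = F_tendon * cos(theta)
theta = 20 deg = 0.3491 rad
cos(theta) = 0.9397
F_eff = 767 * 0.9397
F_eff = 720.7442


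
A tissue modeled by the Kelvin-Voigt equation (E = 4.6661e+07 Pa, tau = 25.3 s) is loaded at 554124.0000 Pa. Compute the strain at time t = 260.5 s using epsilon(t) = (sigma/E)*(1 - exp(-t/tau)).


epsilon(t) = (sigma/E) * (1 - exp(-t/tau))
sigma/E = 554124.0000 / 4.6661e+07 = 0.0119
exp(-t/tau) = exp(-260.5 / 25.3) = 3.3753e-05
epsilon = 0.0119 * (1 - 3.3753e-05)
epsilon = 0.0119


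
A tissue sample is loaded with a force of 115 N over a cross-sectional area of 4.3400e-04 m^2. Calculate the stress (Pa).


stress = F / A
stress = 115 / 4.3400e-04
stress = 264976.9585


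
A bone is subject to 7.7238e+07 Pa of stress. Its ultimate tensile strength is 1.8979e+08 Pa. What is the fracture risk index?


FRI = applied / ultimate
FRI = 7.7238e+07 / 1.8979e+08
FRI = 0.4070


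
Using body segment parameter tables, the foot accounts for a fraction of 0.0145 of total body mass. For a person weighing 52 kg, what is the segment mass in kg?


m_segment = body_mass * fraction
m_segment = 52 * 0.0145
m_segment = 0.7540


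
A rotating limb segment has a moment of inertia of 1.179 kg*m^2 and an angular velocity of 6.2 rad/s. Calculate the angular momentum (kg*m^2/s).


L = I * omega
L = 1.179 * 6.2
L = 7.3098


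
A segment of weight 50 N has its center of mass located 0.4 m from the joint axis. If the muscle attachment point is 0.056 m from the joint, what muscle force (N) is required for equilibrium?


F_muscle = W * d_load / d_muscle
F_muscle = 50 * 0.4 / 0.056
Numerator = 20.0000
F_muscle = 357.1429


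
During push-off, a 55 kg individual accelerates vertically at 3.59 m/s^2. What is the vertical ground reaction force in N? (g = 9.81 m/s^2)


GRF = m * (g + a)
GRF = 55 * (9.81 + 3.59)
GRF = 55 * 13.4000
GRF = 737.0000


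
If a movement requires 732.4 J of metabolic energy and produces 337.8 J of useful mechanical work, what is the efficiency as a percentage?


eta = (W_mech / E_meta) * 100
eta = (337.8 / 732.4) * 100
ratio = 0.4612
eta = 46.1223


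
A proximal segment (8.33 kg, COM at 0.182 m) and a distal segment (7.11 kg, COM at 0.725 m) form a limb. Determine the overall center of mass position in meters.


COM = (m1*x1 + m2*x2) / (m1 + m2)
COM = (8.33*0.182 + 7.11*0.725) / (8.33 + 7.11)
Numerator = 6.6708
Denominator = 15.4400
COM = 0.4320


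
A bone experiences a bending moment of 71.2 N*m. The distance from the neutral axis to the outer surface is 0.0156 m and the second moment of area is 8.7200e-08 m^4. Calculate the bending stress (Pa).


sigma = M * c / I
sigma = 71.2 * 0.0156 / 8.7200e-08
M * c = 1.1107
sigma = 1.2738e+07


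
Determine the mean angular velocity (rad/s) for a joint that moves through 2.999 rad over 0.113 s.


omega = delta_theta / delta_t
omega = 2.999 / 0.113
omega = 26.5398


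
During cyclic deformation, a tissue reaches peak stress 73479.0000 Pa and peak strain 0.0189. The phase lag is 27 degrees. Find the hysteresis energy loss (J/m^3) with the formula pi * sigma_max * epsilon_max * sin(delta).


E_loss = pi * sigma_max * epsilon_max * sin(delta)
delta = 27 deg = 0.4712 rad
sin(delta) = 0.4540
E_loss = pi * 73479.0000 * 0.0189 * 0.4540
E_loss = 1980.7136


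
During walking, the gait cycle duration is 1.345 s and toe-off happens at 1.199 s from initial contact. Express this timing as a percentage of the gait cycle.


pct = (event_time / cycle_time) * 100
pct = (1.199 / 1.345) * 100
ratio = 0.8914
pct = 89.1450


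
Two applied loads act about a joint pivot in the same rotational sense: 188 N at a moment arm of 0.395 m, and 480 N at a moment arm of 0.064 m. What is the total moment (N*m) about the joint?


M = F1 * d1 + F2 * d2
M = 188 * 0.395 + 480 * 0.064
M = 74.2600 + 30.7200
M = 104.9800


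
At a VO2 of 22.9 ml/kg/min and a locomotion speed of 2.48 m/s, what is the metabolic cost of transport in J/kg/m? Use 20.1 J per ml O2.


Power per kg = VO2 * 20.1 / 60
Power per kg = 22.9 * 20.1 / 60 = 7.6715 W/kg
Cost = power_per_kg / speed
Cost = 7.6715 / 2.48
Cost = 3.0933


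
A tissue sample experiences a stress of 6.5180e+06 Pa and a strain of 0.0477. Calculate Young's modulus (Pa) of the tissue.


E = stress / strain
E = 6.5180e+06 / 0.0477
E = 1.3665e+08


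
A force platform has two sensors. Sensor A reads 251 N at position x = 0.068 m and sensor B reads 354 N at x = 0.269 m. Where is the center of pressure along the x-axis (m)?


COP_x = (F1*x1 + F2*x2) / (F1 + F2)
COP_x = (251*0.068 + 354*0.269) / (251 + 354)
Numerator = 112.2940
Denominator = 605
COP_x = 0.1856


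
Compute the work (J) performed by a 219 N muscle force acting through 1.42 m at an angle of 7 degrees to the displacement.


W = F * d * cos(theta)
theta = 7 deg = 0.1222 rad
cos(theta) = 0.9925
W = 219 * 1.42 * 0.9925
W = 308.6620


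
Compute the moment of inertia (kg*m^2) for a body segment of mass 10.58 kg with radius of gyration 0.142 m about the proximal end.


I = m * k^2
I = 10.58 * 0.142^2
k^2 = 0.0202
I = 0.2133


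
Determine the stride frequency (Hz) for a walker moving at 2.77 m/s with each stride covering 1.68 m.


f = v / stride_length
f = 2.77 / 1.68
f = 1.6488


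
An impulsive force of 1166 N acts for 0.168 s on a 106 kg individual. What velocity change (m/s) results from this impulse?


J = F * dt = 1166 * 0.168 = 195.8880 N*s
delta_v = J / m
delta_v = 195.8880 / 106
delta_v = 1.8480


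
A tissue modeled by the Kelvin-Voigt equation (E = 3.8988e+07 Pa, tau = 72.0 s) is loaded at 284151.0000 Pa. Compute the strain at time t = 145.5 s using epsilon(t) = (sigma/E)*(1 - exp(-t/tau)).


epsilon(t) = (sigma/E) * (1 - exp(-t/tau))
sigma/E = 284151.0000 / 3.8988e+07 = 0.0073
exp(-t/tau) = exp(-145.5 / 72.0) = 0.1325
epsilon = 0.0073 * (1 - 0.1325)
epsilon = 0.0063


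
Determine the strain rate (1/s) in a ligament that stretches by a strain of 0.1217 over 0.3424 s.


strain_rate = delta_strain / delta_t
strain_rate = 0.1217 / 0.3424
strain_rate = 0.3554


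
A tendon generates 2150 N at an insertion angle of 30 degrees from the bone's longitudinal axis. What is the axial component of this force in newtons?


F_eff = F_tendon * cos(theta)
theta = 30 deg = 0.5236 rad
cos(theta) = 0.8660
F_eff = 2150 * 0.8660
F_eff = 1861.9546


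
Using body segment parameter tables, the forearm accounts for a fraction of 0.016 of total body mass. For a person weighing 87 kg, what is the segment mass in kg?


m_segment = body_mass * fraction
m_segment = 87 * 0.016
m_segment = 1.3920


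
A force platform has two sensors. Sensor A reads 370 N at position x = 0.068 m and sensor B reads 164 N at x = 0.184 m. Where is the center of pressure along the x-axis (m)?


COP_x = (F1*x1 + F2*x2) / (F1 + F2)
COP_x = (370*0.068 + 164*0.184) / (370 + 164)
Numerator = 55.3360
Denominator = 534
COP_x = 0.1036


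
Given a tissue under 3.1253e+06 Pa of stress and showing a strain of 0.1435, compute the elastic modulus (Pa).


E = stress / strain
E = 3.1253e+06 / 0.1435
E = 2.1779e+07


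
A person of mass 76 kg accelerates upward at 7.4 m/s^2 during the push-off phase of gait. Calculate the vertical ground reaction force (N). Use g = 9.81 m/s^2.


GRF = m * (g + a)
GRF = 76 * (9.81 + 7.4)
GRF = 76 * 17.2100
GRF = 1307.9600


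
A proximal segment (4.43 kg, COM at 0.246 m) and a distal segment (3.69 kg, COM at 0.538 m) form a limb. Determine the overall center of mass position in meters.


COM = (m1*x1 + m2*x2) / (m1 + m2)
COM = (4.43*0.246 + 3.69*0.538) / (4.43 + 3.69)
Numerator = 3.0750
Denominator = 8.1200
COM = 0.3787


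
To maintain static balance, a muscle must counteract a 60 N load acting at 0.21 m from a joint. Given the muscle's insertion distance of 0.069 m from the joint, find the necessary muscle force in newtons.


F_muscle = W * d_load / d_muscle
F_muscle = 60 * 0.21 / 0.069
Numerator = 12.6000
F_muscle = 182.6087


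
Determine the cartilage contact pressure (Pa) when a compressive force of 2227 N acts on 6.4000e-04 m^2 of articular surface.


P = F / A
P = 2227 / 6.4000e-04
P = 3.4797e+06


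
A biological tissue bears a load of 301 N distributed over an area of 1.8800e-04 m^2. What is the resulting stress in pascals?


stress = F / A
stress = 301 / 1.8800e-04
stress = 1.6011e+06


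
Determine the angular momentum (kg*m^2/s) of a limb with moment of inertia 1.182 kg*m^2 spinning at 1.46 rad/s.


L = I * omega
L = 1.182 * 1.46
L = 1.7257


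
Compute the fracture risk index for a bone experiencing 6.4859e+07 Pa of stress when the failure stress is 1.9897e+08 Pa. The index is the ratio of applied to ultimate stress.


FRI = applied / ultimate
FRI = 6.4859e+07 / 1.9897e+08
FRI = 0.3260


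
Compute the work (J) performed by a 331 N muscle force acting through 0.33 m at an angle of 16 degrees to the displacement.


W = F * d * cos(theta)
theta = 16 deg = 0.2793 rad
cos(theta) = 0.9613
W = 331 * 0.33 * 0.9613
W = 104.9986


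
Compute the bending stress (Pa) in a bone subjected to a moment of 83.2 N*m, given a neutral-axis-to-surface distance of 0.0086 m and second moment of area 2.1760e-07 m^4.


sigma = M * c / I
sigma = 83.2 * 0.0086 / 2.1760e-07
M * c = 0.7155
sigma = 3.2882e+06


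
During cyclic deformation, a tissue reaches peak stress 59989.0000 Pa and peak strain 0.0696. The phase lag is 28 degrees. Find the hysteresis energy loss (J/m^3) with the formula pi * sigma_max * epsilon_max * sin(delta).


E_loss = pi * sigma_max * epsilon_max * sin(delta)
delta = 28 deg = 0.4887 rad
sin(delta) = 0.4695
E_loss = pi * 59989.0000 * 0.0696 * 0.4695
E_loss = 6158.0048
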